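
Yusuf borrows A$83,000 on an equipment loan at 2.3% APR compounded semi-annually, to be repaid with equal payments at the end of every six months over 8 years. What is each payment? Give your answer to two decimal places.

Periodic rate i = 0.023/2 = 0.0115; n = 8 × 2 = 16 periods.
PMT = 83000 / ( [1 − (1+0.0115)^(−16)] / 0.0115 ) = 83000 / 14.538282 = 5,709.0653

A$5,709.07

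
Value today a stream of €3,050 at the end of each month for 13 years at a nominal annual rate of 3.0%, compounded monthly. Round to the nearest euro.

€393,589

Periodic rate i = 0.03/12 = 0.0025; n = 13 × 12 = 156 periods.
PV = PMT · [1 − (1+i)^(−n)] / i = 3050 · 129.045412 = 393,588.5056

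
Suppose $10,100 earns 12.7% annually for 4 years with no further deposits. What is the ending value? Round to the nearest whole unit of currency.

$16,294

FV = PV·(1+i)^n = 10,100 × 1.613228 = 16,293.5995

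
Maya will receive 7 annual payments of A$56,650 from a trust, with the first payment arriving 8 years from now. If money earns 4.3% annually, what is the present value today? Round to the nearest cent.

Value one period before first payment (t=7): 56650 × [1 − (1+0.043)^(−7)] / 0.043 = 56650 × 5.936073 = 336,278.5505
Discount back 7 years: 336,278.5505 × (1+0.043)^(−7) = 336,278.5505 × 0.744749 = 250,443.0636

A$250,443.06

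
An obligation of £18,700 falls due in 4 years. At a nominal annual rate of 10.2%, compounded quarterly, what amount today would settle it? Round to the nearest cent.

With 4 periods per year: i = 0.0255, n = 16.
PV = 18,700 / (1 + 0.0255)^16 = 18,700 / 1.496134 = 12,498.8763

£12,498.88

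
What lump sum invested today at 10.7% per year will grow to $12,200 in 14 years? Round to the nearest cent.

$2,939.63

Discount factor = (1+0.107)^(−14) = 0.240954; PV = 12,200 × 0.240954 = 2,939.6332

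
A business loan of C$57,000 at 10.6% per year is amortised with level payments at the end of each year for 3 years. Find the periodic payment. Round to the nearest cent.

Annuity-PV factor = 2.460816; PMT = 57000 / 2.460816 = 23,163.0452

C$23,163.05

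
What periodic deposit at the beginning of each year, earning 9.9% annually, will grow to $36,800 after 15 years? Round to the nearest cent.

$1,062.28

PMT = 36800 / ( [(1+0.099)^15 − 1] / 0.099 × (1+i) ) = 36800 / 34.642331 = 1,062.2842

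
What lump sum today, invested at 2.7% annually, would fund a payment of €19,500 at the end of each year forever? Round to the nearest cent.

PV = C/r = 19500/0.027 = 722,222.2222

€722,222.22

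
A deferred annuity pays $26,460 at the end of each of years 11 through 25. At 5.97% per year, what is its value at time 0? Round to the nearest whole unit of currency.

$144,189

PV at t=10 (ordinary 15-year annuity): 26460 × a(15|0.0597) = 26460 × 9.731315 = 257,490.5986
Discount back 10 years: 257,490.5986 × (1+0.0597)^(−10) = 257,490.5986 × 0.559978 = 144,188.9680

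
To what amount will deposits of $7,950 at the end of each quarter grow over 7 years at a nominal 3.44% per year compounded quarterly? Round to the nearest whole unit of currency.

$250,478

i = 0.0344/4 = 0.0086 per quarter; n = 7·4 = 28.
FV = 7950 × [(1+0.0086)^28 − 1] / 0.0086 = 7950 × 31.506672 = 250,478.0426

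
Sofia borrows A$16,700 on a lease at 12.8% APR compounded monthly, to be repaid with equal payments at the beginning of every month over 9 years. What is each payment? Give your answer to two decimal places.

A$258.41

With 12 periods per year: i = 0.0106667, n = 108.
PMT = 16700 / ( [1 − (1+0.0106667)^(−108)] / 0.0106667 × (1+i) ) = 16700 / 64.625388 = 258.4124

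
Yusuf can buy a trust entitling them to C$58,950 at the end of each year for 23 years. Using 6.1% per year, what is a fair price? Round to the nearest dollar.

C$718,822

Annuity factor a(23|0.061) = 12.193761; PV = 58950 × 12.193761 = 718,822.2295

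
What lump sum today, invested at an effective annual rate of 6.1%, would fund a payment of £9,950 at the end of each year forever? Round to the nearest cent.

PV = C/r = 9950/0.061 = 163,114.7541

£163,114.75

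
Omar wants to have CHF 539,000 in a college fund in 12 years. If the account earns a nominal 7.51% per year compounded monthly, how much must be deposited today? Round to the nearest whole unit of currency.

i = 0.0751/12 = 0.00625833 per month; n = 12·12 = 144.
PV = FV·(1+i)^(−n) = 539,000 × 0.407224 = 219,493.7735

CHF 219,494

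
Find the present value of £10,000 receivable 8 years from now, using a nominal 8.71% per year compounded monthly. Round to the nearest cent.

£4,994.32

With 12 periods per year: i = 0.00725833, n = 96.
Discount factor = (1+0.00725833)^(−96) = 0.499432; PV = 10,000 × 0.499432 = 4,994.3223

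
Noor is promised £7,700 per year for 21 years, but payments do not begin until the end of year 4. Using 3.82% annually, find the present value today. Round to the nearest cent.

PV at t=3 (ordinary 21-year annuity): 7700 × a(21|0.0382) = 7700 × 14.264627 = 109,837.6278
PV₀ = 109,837.6278 / (1+0.0382)^3 = 109,837.6278 / 1.119033 = 98,154.0154

£98,154.02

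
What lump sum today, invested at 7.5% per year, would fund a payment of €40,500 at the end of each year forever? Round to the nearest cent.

PV = C/r = 40500/0.075 = 540,000.0000

€540,000.00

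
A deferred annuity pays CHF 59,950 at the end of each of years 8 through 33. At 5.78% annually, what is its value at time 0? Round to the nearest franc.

CHF 537,516

Value one period before first payment (t=7): 59950 × [1 − (1+0.0578)^(−26)] / 0.0578 = 59950 × 13.287018 = 796,556.7330
PV₀ = 796,556.7330 / (1+0.0578)^7 = 796,556.7330 / 1.481921 = 537,516.4677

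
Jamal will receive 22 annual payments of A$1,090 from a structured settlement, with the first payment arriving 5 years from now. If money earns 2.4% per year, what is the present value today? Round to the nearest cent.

Value one period before first payment (t=4): 1090 × [1 − (1+0.024)^(−22)] / 0.024 = 1090 × 16.938626 = 18,463.1020
Discount back 4 years: 18,463.1020 × (1+0.024)^(−4) = 18,463.1020 × 0.909495 = 16,792.0934

A$16,792.09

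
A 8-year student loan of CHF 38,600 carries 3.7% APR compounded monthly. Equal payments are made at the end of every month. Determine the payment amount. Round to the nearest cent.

CHF 465.14

Periodic rate i = 0.037/12 = 0.00308333; n = 8 × 12 = 96 periods.
PMT = 38600 / ( [1 − (1+0.00308333)^(−96)] / 0.00308333 ) = 38600 / 82.986089 = 465.1382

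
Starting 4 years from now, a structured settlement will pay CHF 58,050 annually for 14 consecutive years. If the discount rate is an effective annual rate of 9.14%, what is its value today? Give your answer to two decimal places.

PV at t=3 (ordinary 14-year annuity): 58050 × a(14|0.0914) = 58050 × 7.725197 = 448,447.6815
Discount back 3 years: 448,447.6815 × (1+0.0914)^(−3) = 448,447.6815 × 0.769216 = 344,953.0067

CHF 344,953.01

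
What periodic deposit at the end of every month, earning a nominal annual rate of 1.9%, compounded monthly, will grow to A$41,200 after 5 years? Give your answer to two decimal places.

With 12 periods per year: i = 0.00158333, n = 60.
FV-annuity factor = 62.890258; PMT = 41200 / 62.890258 = 655.1094

A$655.11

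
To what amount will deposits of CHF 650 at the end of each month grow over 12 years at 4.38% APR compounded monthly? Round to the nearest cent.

CHF 122,851.01

With 12 periods per year: i = 0.00365, n = 144.
FV = PMT · [(1+i)^n − 1] / i = 650 · 189.001546 = 122,851.0052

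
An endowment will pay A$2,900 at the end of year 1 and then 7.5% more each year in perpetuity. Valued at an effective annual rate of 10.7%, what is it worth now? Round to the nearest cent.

PV = PMT / (i − g) = 2900 / (0.107 − 0.075) = 2900 / 0.032000 = 90,625.0000

A$90,625.00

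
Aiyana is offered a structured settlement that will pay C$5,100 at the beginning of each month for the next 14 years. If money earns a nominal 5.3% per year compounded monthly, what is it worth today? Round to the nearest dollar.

C$606,655

With 12 periods per year: i = 0.00441667, n = 168.
Annuity factor a(168|0.00441667) × (1+i) = 118.951917; PV = 5100 × 118.951917 = 606,654.7792
(Beginning-of-period payments → annuity-due factor ×(1+i).)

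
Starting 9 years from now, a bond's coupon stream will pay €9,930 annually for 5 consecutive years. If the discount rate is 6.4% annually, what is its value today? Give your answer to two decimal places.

PV at t=8 (ordinary 5-year annuity): 9930 × a(5|0.064) = 9930 × 4.166919 = 41,377.5062
PV₀ = 41,377.5062 / (1+0.064)^8 = 41,377.5062 / 1.642605 = 25,190.1810

€25,190.18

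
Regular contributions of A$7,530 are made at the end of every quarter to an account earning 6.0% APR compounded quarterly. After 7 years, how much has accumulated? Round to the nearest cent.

Periodic rate i = 0.06/4 = 0.015; n = 7 × 4 = 28 periods.
FV = PMT · [(1+i)^n − 1] / i = 7530 · 34.481479 = 259,645.5344

A$259,645.53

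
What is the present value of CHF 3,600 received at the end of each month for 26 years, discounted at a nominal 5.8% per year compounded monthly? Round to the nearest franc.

With 12 periods per year: i = 0.00483333, n = 312.
Annuity factor a(312|0.00483333) = 160.932870; PV = 3600 × 160.932870 = 579,358.3330

CHF 579,358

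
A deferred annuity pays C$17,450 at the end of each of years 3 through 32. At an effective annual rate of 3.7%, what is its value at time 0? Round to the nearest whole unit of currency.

PV at t=2 (ordinary 30-year annuity): 17450 × a(30|0.037) = 17450 × 17.939712 = 313,047.9743
Discount back 2 years: 313,047.9743 × (1+0.037)^(−2) = 313,047.9743 × 0.929913 = 291,107.4936

C$291,107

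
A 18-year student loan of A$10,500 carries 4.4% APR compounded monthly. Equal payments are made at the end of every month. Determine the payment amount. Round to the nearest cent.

Periodic rate i = 0.044/12 = 0.00366667; n = 18 × 12 = 216 periods.
Annuity-PV factor = 149.019668; PMT = 10500 / 149.019668 = 70.4605

A$70.46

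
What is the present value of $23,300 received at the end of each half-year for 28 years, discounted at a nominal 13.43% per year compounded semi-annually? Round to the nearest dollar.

$337,871

Periodic rate i = 0.1343/2 = 0.06715; n = 28 × 2 = 56 periods.
PV = 23300 × [1 − (1+0.06715)^(−56)] / 0.06715 = 23300 × 14.500897 = 337,870.8957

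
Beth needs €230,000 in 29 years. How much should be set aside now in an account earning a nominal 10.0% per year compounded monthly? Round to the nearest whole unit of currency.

€12,808

With 12 periods per year: i = 0.00833333, n = 348.
PV = FV·(1+i)^(−n) = 230,000 × 0.055688 = 12,808.3324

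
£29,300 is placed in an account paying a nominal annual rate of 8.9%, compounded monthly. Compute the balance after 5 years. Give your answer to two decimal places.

£45,647.34

With 12 periods per year: i = 0.00741667, n = 60.
29,300 × (1+0.00741667)^60 = 29,300 × 1.557930 = 45,647.3439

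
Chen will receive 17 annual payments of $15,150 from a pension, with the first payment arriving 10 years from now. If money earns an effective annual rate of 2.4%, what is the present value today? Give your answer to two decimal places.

$169,195.85

Value one period before first payment (t=9): 15150 × [1 − (1+0.024)^(−17)] / 0.024 = 15150 × 13.825368 = 209,454.3192
PV₀ = 209,454.3192 / (1+0.024)^9 = 209,454.3192 / 1.237940 = 169,195.8516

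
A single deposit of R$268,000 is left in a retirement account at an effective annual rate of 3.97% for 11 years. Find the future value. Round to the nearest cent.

268,000 × (1+0.0397)^11 = 268,000 × 1.534576 = 411,266.4456

R$411,266.45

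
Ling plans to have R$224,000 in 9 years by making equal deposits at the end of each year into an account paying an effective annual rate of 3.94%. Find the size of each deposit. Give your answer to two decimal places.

R$21,218.52

FV-annuity factor = 10.556817; PMT = 224000 / 10.556817 = 21,218.5179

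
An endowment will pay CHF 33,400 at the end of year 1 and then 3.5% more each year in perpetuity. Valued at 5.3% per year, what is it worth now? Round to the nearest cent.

CHF 1,855,555.56

PV = PMT / (i − g) = 33400 / (0.053 − 0.035) = 33400 / 0.018000 = 1,855,555.5556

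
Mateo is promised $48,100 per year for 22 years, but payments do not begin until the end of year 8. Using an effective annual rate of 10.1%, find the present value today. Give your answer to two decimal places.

$213,594.72

Value one period before first payment (t=7): 48100 × [1 − (1+0.101)^(−22)] / 0.101 = 48100 × 8.708767 = 418,891.6825
PV₀ = 418,891.6825 / (1+0.101)^7 = 418,891.6825 / 1.961152 = 213,594.7158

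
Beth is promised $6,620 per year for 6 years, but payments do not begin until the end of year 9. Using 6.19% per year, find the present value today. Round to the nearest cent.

$20,013.80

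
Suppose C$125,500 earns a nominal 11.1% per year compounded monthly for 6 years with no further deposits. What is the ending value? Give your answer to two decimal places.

C$243,531.03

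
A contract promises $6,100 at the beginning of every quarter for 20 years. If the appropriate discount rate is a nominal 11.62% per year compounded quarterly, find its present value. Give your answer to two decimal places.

i = 0.1162/4 = 0.02905 per quarter; n = 20·4 = 80.
Annuity factor a(80|0.02905) × (1+i) = 31.839373; PV = 6100 × 31.839373 = 194,220.1779
(annuity-due: payments at period start, so ×(1+i).)

$194,220.18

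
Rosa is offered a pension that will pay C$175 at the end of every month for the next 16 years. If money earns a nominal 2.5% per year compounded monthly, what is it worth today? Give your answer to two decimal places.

C$27,669.68

With 12 periods per year: i = 0.00208333, n = 192.
PV = 175 × [1 − (1+0.00208333)^(−192)] / 0.00208333 = 175 × 158.112472 = 27,669.6826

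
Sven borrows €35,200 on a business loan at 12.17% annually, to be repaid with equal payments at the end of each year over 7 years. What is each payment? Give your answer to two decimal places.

€7,754.57

PMT = 35200 / ( [1 − (1+0.1217)^(−7)] / 0.1217 ) = 35200 / 4.539260 = 7,754.5679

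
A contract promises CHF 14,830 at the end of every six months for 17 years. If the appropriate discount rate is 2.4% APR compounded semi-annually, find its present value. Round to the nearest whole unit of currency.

Periodic rate i = 0.024/2 = 0.012; n = 17 × 2 = 34 periods.
PV = 14830 × [1 − (1+0.012)^(−34)] / 0.012 = 14830 × 27.783683 = 412,032.0203

CHF 412,032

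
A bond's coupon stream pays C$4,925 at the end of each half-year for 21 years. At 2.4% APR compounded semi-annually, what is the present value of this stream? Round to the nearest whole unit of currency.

i = 0.024/2 = 0.012 per half-year; n = 21·2 = 42.
PV = 4925 × [1 − (1+0.012)^(−42)] / 0.012 = 4925 × 32.839629 = 161,735.1751

C$161,735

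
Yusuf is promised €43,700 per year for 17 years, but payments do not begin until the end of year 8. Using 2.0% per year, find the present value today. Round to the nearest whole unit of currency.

PV at t=7 (ordinary 17-year annuity): 43700 × a(17|0.02) = 43700 × 14.291872 = 624,554.8010
PV₀ = 624,554.8010 / (1+0.02)^7 = 624,554.8010 / 1.148686 = 543,712.5391

€543,713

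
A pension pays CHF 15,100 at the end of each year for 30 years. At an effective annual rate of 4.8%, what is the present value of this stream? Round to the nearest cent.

CHF 237,511.23

Annuity factor a(30|0.048) = 15.729220; PV = 15100 × 15.729220 = 237,511.2266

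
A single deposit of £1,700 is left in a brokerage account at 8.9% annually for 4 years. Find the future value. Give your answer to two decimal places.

FV = PV·(1+i)^n = 1,700 × 1.406409 = 2,390.8947

£2,390.89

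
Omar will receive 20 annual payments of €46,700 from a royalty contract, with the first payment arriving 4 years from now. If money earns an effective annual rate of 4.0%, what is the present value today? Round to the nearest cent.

€564,217.75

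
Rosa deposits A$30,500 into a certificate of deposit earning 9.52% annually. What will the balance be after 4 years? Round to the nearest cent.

A$43,880.70

FV = 30,500 × (1 + 0.0952)^4 = 43,880.7033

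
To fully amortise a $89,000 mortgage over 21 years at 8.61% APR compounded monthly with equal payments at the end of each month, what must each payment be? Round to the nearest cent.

With 12 periods per year: i = 0.007175, n = 252.
Annuity-PV factor = 116.372500; PMT = 89000 / 116.372500 = 764.7855

$764.79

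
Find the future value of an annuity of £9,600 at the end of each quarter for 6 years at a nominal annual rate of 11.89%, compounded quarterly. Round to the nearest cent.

i = 0.1189/4 = 0.029725 per quarter; n = 6·4 = 24.
Accumulation factor s(24|0.029725) = 34.308103; FV = 9600 × 34.308103 = 329,357.7854

£329,357.79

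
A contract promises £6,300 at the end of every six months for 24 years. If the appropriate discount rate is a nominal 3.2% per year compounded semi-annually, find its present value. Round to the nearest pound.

£209,960

With 2 periods per year: i = 0.016, n = 48.
Annuity factor a(48|0.016) = 33.326937; PV = 6300 × 33.326937 = 209,959.7006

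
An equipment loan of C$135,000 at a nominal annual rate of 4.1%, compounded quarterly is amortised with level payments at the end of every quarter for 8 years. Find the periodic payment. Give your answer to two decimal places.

C$4,969.77

With 4 periods per year: i = 0.01025, n = 32.
PMT = 135000 / ( [1 − (1+0.01025)^(−32)] / 0.01025 ) = 135000 / 27.164220 = 4,969.7727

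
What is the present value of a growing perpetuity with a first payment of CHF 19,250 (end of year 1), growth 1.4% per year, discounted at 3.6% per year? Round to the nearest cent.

PV = D₁/(r − g) = 19250/(0.036 − 0.014) = 875,000.0000

CHF 875,000.00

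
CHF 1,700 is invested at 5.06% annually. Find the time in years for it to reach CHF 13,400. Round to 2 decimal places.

(1+i)^n = 13400/1700 = 7.88235, so n = ln 7.88235 / ln 1.0506 = 41.8267 years

41.83 years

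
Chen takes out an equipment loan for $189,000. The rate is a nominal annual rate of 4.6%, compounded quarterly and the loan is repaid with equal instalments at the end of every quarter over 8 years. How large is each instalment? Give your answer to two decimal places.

Periodic rate i = 0.046/4 = 0.0115; n = 8 × 4 = 32 periods.
PMT = 189000 / ( [1 − (1+0.0115)^(−32)] / 0.0115 ) = 189000 / 26.645905 = 7,093.0225

$7,093.02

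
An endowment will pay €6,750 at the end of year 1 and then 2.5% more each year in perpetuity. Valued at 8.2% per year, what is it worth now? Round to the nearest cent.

€118,421.05

PV = PMT / (i − g) = 6750 / (0.082 − 0.025) = 6750 / 0.057000 = 118,421.0526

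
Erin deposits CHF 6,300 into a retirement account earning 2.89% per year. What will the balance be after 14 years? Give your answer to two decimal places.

FV = 6,300 × (1 + 0.0289)^14 = 9,387.8230

CHF 9,387.82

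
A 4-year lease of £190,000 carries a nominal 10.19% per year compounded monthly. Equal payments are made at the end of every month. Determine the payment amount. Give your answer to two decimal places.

Periodic rate i = 0.1019/12 = 0.00849167; n = 4 × 12 = 48 periods.
PMT = 190000 / ( [1 − (1+0.00849167)^(−48)] / 0.00849167 ) = 190000 / 39.286668 = 4,836.2462

£4,836.25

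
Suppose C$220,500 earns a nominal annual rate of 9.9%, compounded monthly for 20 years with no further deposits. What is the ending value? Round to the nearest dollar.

C$1,584,105

i = 0.099/12 = 0.00825 per month; n = 20·12 = 240.
FV = PV·(1+i)^n = 220,500 × 7.184150 = 1,584,104.9714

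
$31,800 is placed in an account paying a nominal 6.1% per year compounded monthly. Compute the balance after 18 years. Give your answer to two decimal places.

$95,076.80

With 12 periods per year: i = 0.00508333, n = 216.
FV = PV·(1+i)^n = 31,800 × 2.989836 = 95,076.7977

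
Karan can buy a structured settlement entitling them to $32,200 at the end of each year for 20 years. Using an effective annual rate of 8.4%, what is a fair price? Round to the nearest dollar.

Annuity factor a(20|0.084) = 9.532651; PV = 32200 × 9.532651 = 306,951.3481

$306,951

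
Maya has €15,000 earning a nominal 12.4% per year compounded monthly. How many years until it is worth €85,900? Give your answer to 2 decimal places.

14.15 years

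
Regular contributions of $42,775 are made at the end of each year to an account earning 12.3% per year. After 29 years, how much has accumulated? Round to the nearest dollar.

$9,705,286

Accumulation factor s(29|0.123) = 226.891541; FV = 42775 × 226.891541 = 9,705,285.6747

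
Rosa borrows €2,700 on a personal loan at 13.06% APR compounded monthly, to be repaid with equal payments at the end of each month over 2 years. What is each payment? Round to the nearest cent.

€128.44

i = 0.1306/12 = 0.0108833 per month; n = 2·12 = 24.
Annuity-PV factor = 21.021648; PMT = 2700 / 21.021648 = 128.4390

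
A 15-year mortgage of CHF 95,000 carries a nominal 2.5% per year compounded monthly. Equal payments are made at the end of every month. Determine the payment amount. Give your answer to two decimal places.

With 12 periods per year: i = 0.00208333, n = 180.
PMT = 95000 / ( [1 − (1+0.00208333)^(−180)] / 0.00208333 ) = 95000 / 149.972433 = 633.4497

CHF 633.45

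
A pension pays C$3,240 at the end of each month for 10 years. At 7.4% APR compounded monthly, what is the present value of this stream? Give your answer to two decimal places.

With 12 periods per year: i = 0.00616667, n = 120.
PV = 3240 × [1 − (1+0.00616667)^(−120)] / 0.00616667 = 3240 × 84.616328 = 274,156.9039

C$274,156.90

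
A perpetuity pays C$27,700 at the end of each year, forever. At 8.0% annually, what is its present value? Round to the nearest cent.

C$346,250.00

PV = PMT / i = 27700 / 0.08 = 346,250.0000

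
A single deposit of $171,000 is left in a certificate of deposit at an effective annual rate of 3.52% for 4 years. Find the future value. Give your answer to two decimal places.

$196,378.15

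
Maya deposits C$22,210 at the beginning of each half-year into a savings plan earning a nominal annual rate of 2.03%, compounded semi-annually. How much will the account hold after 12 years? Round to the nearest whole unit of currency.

C$606,239

i = 0.0203/2 = 0.01015 per half-year; n = 12·2 = 24.
FV = PMT · [(1+i)^n − 1] / i × (1+i) = 22210 · 27.295763 = 606,238.8985
(annuity-due: payments at period start, so ×(1+i).)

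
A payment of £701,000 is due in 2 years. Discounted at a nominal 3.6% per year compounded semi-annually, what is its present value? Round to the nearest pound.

i = 0.036/2 = 0.018 per half-year; n = 2·2 = 4.
PV = FV·(1+i)^(−n) = 701,000 × 0.931127 = 652,719.9787

£652,720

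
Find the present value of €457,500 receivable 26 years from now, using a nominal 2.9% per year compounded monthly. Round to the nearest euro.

Periodic rate i = 0.029/12 = 0.00241667; n = 26 × 12 = 312 periods.
Discount factor = (1+0.00241667)^(−312) = 0.470909; PV = 457,500 × 0.470909 = 215,440.8735

€215,441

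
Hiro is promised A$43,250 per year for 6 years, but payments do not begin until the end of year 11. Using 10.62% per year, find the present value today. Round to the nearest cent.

A$67,424.04

PV at t=10 (ordinary 6-year annuity): 43250 × a(6|0.1062) = 43250 × 4.277256 = 184,991.3100
Discount back 10 years: 184,991.3100 × (1+0.1062)^(−10) = 184,991.3100 × 0.364471 = 67,424.0423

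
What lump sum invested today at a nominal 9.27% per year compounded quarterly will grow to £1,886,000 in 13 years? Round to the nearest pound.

With 4 periods per year: i = 0.023175, n = 52.
Discount factor = (1+0.023175)^(−52) = 0.303811; PV = 1,886,000 × 0.303811 = 572,988.4136

£572,988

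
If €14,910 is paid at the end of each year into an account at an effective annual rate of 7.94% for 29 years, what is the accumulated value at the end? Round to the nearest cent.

€1,533,875.63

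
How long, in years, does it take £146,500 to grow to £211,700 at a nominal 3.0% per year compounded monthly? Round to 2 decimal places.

12.29 years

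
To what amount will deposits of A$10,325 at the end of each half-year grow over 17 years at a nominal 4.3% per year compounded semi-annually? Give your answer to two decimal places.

A$509,587.42

Periodic rate i = 0.043/2 = 0.0215; n = 17 × 2 = 34 periods.
FV = 10325 × [(1+0.0215)^34 − 1] / 0.0215 = 10325 × 49.354713 = 509,587.4158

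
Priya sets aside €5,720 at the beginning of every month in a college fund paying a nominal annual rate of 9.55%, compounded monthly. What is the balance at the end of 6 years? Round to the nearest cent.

i = 0.0955/12 = 0.00795833 per month; n = 6·12 = 72.
FV = PMT · [(1+i)^n − 1] / i × (1+i) = 5720 · 97.468431 = 557,519.4232
(annuity-due: payments at period start, so ×(1+i).)

€557,519.42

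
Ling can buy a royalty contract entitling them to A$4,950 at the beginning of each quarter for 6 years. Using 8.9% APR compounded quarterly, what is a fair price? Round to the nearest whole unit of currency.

i = 0.089/4 = 0.02225 per quarter; n = 6·4 = 24.
Annuity factor a(24|0.02225) × (1+i) = 18.850874; PV = 4950 × 18.850874 = 93,311.8240
Payments are at the start of each period, so multiply by (1+i).

A$93,312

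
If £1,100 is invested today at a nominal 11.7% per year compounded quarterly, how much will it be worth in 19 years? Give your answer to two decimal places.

£9,839.64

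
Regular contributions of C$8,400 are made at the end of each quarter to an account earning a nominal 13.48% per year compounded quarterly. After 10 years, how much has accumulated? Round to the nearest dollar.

C$689,233

Periodic rate i = 0.1348/4 = 0.0337; n = 10 × 4 = 40 periods.
FV = 8400 × [(1+0.0337)^40 − 1] / 0.0337 = 8400 × 82.051509 = 689,232.6755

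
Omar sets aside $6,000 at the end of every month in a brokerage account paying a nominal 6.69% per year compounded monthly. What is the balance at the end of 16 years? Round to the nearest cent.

$2,053,333.19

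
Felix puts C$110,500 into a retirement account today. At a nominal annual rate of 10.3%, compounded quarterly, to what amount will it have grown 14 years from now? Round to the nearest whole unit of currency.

With 4 periods per year: i = 0.02575, n = 56.
FV = 110,500 × (1 + 0.02575)^56 = 458,867.9381

C$458,868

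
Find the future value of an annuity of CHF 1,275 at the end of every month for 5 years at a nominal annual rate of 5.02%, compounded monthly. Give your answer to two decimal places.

Periodic rate i = 0.0502/12 = 0.00418333; n = 5 × 12 = 60 periods.
FV = PMT · [(1+i)^n − 1] / i = 1275 · 68.040798 = 86,752.0174

CHF 86,752.02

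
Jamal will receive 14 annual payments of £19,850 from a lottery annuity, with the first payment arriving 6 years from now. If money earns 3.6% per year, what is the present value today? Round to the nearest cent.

£180,424.84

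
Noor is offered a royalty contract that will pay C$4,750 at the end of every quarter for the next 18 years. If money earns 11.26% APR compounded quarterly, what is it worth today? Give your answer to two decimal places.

C$145,875.09

With 4 periods per year: i = 0.02815, n = 72.
PV = 4750 × [1 − (1+0.02815)^(−72)] / 0.02815 = 4750 × 30.710544 = 145,875.0857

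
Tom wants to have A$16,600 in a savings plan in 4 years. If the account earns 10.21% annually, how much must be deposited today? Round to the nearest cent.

A$11,251.85

PV = 16,600 / (1 + 0.1021)^4 = 16,600 / 1.475312 = 11,251.8537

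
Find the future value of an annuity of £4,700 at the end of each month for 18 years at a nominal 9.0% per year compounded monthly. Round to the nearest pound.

Periodic rate i = 0.09/12 = 0.0075; n = 18 × 12 = 216 periods.
Accumulation factor s(216|0.0075) = 536.351674; FV = 4700 × 536.351674 = 2,520,852.8680

£2,520,853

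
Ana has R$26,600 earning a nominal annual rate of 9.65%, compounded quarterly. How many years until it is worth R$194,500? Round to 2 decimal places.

20.86 years

Periodic rate i = 0.0965/4 = 0.024125.
(1+i)^n = 194500/26600 = 7.31203, so n = ln 7.31203 / ln 1.02412 = 83.4580 quarters
= 83.4580/4 years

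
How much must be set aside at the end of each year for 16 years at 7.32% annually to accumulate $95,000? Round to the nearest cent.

$3,316.74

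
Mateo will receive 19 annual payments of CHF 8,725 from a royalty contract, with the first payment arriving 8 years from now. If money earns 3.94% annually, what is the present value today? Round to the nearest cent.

PV at t=7 (ordinary 19-year annuity): 8725 × a(19|0.0394) = 8725 × 13.201133 = 115,179.8825
PV₀ = 115,179.8825 / (1+0.0394)^7 = 115,179.8825 / 1.310627 = 87,881.5370

CHF 87,881.54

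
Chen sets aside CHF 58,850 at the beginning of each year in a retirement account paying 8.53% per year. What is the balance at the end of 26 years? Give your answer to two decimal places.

CHF 5,541,108.55

FV = 58850 × [(1+0.0853)^26 − 1] / 0.0853 × (1+i) = 58850 × 94.156475 = 5,541,108.5489
(Beginning-of-period payments → annuity-due factor ×(1+i).)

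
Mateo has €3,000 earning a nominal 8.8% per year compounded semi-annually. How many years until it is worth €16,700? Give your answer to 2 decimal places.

19.94 years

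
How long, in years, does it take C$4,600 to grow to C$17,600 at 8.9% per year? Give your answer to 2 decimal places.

15.74 years

(1+i)^n = 17600/4600 = 3.82609, so n = ln 3.82609 / ln 1.089 = 15.7383 years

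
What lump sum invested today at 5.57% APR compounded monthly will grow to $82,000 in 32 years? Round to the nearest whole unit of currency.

With 12 periods per year: i = 0.00464167, n = 384.
Discount factor = (1+0.00464167)^(−384) = 0.168929; PV = 82,000 × 0.168929 = 13,852.1872

$13,852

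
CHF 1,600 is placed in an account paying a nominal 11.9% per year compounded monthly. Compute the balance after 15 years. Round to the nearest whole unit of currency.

i = 0.119/12 = 0.00991667 per month; n = 15·12 = 180.
FV = 1,600 × (1 + 0.00991667)^180 = 9,451.8556

CHF 9,452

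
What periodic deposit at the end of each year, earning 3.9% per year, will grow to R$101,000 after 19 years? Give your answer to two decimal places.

FV-annuity factor = 27.402306; PMT = 101000 / 27.402306 = 3,685.8211

R$3,685.82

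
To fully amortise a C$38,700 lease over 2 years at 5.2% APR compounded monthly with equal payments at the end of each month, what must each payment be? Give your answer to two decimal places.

i = 0.052/12 = 0.00433333 per month; n = 2·12 = 24.
Annuity-PV factor = 22.747428; PMT = 38700 / 22.747428 = 1,701.2912

C$1,701.29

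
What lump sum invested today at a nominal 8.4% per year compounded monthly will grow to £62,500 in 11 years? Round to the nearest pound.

With 12 periods per year: i = 0.007, n = 132.
Discount factor = (1+0.007)^(−132) = 0.398208; PV = 62,500 × 0.398208 = 24,887.9946

£24,888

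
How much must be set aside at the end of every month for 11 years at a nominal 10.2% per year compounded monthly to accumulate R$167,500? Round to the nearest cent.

R$692.33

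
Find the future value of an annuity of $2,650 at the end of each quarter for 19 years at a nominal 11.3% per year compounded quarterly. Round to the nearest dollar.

$685,540

i = 0.113/4 = 0.02825 per quarter; n = 19·4 = 76.
FV = PMT · [(1+i)^n − 1] / i = 2650 · 258.694392 = 685,540.1390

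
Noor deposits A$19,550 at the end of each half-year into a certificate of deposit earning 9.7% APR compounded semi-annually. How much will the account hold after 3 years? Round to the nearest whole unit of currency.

A$132,476

With 2 periods per year: i = 0.0485, n = 6.
Accumulation factor s(6|0.0485) = 6.776290; FV = 19550 × 6.776290 = 132,476.4642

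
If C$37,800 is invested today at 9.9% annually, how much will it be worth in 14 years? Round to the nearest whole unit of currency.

C$141,729

FV = PV·(1+i)^n = 37,800 × 3.749451 = 141,729.2516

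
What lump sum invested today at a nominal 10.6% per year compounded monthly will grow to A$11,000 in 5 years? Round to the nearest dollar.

i = 0.106/12 = 0.00883333 per month; n = 5·12 = 60.
PV = FV·(1+i)^(−n) = 11,000 × 0.589976 = 6,489.7396

A$6,490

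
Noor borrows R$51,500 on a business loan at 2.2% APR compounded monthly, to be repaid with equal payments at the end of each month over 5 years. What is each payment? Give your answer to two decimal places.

R$907.19

i = 0.022/12 = 0.00183333 per month; n = 5·12 = 60.
Annuity-PV factor = 56.768531; PMT = 51500 / 56.768531 = 907.1928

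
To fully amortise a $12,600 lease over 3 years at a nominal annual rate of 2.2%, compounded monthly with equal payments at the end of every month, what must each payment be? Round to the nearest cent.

i = 0.022/12 = 0.00183333 per month; n = 3·12 = 36.
PMT = 12600 / ( [1 − (1+0.00183333)^(−36)] / 0.00183333 ) = 12600 / 34.806855 = 361.9977

$362.00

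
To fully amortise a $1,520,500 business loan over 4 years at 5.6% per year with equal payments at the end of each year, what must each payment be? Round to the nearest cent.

$434,791.14

Annuity-PV factor = 3.497081; PMT = 1.5205e+06 / 3.497081 = 434,791.1443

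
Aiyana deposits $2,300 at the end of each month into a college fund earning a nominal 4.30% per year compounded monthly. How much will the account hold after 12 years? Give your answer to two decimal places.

Periodic rate i = 0.043/12 = 0.00358333; n = 12 × 12 = 144 periods.
Accumulation factor s(144|0.00358333) = 188.028433; FV = 2300 × 188.028433 = 432,465.3968

$432,465.40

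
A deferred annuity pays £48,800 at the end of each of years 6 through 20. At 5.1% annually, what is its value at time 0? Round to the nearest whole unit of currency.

£392,336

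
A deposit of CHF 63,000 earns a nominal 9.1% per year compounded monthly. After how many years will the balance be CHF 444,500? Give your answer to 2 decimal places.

Periodic rate i = 0.091/12 = 0.00758333.
(1+i)^n = 444500/63000 = 7.05556, so n = ln 7.05556 / ln 1.00758 = 258.6217 months
= 258.6217/12 years

21.55 years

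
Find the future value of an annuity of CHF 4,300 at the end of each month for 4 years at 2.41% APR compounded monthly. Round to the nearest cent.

CHF 216,448.09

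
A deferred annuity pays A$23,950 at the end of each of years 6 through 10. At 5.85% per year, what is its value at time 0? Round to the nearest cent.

A$76,234.47

PV at t=5 (ordinary 5-year annuity): 23950 × a(5|0.0585) = 23950 × 4.229609 = 101,299.1260
Discount back 5 years: 101,299.1260 × (1+0.0585)^(−5) = 101,299.1260 × 0.752568 = 76,234.4702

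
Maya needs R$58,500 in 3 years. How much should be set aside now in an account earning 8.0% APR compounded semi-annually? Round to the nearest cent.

With 2 periods per year: i = 0.04, n = 6.
PV = 58,500 / (1 + 0.04)^6 = 58,500 / 1.265319 = 46,233.3998

R$46,233.40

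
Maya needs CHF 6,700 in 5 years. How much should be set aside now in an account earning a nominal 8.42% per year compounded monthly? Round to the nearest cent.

CHF 4,404.28

Periodic rate i = 0.0842/12 = 0.00701667; n = 5 × 12 = 60 periods.
Discount factor = (1+0.00701667)^(−60) = 0.657356; PV = 6,700 × 0.657356 = 4,404.2838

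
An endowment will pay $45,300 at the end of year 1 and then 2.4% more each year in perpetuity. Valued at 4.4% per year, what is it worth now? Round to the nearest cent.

$2,265,000.00

PV = PMT / (i − g) = 45300 / (0.044 − 0.024) = 45300 / 0.020000 = 2,265,000.0000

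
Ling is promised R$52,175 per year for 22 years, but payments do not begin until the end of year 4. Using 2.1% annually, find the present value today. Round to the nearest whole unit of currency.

PV at t=3 (ordinary 22-year annuity): 52175 × a(22|0.021) = 52175 × 17.474111 = 911,711.7259
PV₀ = 911,711.7259 / (1+0.021)^3 = 911,711.7259 / 1.064332 = 856,604.4264

R$856,604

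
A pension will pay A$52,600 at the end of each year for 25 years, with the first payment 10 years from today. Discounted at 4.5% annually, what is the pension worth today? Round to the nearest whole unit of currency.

A$524,841

Value one period before first payment (t=9): 52600 × [1 − (1+0.045)^(−25)] / 0.045 = 52600 × 14.828209 = 779,963.7914
Discount back 9 years: 779,963.7914 × (1+0.045)^(−9) = 779,963.7914 × 0.672904 = 524,841.0887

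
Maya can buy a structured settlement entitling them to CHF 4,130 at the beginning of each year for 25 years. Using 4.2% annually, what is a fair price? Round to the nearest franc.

PV = PMT · [1 − (1+i)^(−n)] / i × (1+i) = 4130 · 15.939486 = 65,830.0786
(Beginning-of-period payments → annuity-due factor ×(1+i).)

CHF 65,830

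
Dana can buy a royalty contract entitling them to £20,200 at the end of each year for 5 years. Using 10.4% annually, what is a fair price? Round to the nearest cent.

£75,797.79

PV = 20200 × [1 − (1+0.104)^(−5)] / 0.104 = 20200 × 3.752366 = 75,797.7876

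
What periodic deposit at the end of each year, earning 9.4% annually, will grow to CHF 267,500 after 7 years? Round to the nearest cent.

PMT = 267500 / ( [(1+0.094)^7 − 1] / 0.094 ) = 267500 / 9.314022 = 28,720.1381

CHF 28,720.14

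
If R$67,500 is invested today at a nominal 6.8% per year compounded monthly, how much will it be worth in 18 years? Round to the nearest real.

R$228,760

With 12 periods per year: i = 0.00566667, n = 216.
67,500 × (1+0.00566667)^216 = 67,500 × 3.389034 = 228,759.8227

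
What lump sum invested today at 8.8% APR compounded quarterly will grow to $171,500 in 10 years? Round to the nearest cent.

With 4 periods per year: i = 0.022, n = 40.
PV = FV·(1+i)^(−n) = 171,500 × 0.418759 = 71,817.1708

$71,817.17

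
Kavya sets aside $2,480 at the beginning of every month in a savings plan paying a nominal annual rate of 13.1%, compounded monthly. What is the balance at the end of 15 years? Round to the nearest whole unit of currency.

$1,391,562

With 12 periods per year: i = 0.0109167, n = 180.
FV = PMT · [(1+i)^n − 1] / i × (1+i) = 2480 · 561.113541 = 1,391,561.5817
(annuity-due: payments at period start, so ×(1+i).)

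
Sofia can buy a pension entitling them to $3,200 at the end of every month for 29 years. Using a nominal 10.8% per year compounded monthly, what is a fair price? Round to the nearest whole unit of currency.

$339,824

i = 0.108/12 = 0.009 per month; n = 29·12 = 348.
PV = 3200 × [1 − (1+0.009)^(−348)] / 0.009 = 3200 × 106.194887 = 339,823.6396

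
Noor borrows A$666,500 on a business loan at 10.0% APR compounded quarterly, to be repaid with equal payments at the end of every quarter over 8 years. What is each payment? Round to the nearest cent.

A$30,504.58

With 4 periods per year: i = 0.025, n = 32.
Annuity-PV factor = 21.849178; PMT = 666500 / 21.849178 = 30,504.5801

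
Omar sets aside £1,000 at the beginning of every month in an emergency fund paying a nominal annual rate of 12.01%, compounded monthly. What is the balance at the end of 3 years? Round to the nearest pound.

£43,515

With 12 periods per year: i = 0.0100083, n = 36.
FV = 1000 × [(1+0.0100083)^36 − 1] / 0.0100083 × (1+i) = 1000 × 43.514674 = 43,514.6735
(Beginning-of-period payments → annuity-due factor ×(1+i).)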